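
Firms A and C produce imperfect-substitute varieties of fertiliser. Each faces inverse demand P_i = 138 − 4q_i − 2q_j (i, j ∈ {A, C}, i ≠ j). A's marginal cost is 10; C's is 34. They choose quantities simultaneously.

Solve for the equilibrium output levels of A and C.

13.6, 9.6

Firm A's profit: π = q_A(138 − 4q_A − 2q_C) − 10q_A.
∂π/∂q_A = 128 − 8q_A − 2q_C = 0 ⇒ q_A = 16 − 0.25q_C.
Similarly q_C = 13 − 0.25q_A.
Substituting the second reaction function into the first: q_A = 16 − 0.25(13 − 0.25q_A), which gives 0.9375q_A = 12.75 ⇒ q_A = 13.6.
Then q_C = 13 − 0.25·13.6 = 9.6.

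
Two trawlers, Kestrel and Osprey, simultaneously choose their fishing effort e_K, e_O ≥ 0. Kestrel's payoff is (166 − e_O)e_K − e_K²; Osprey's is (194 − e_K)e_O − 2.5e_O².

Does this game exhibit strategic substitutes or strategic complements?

Expanding Kestrel's payoff: 166e_K − e_Oe_K − e_K².
∂π/∂e_K = 166 − e_O − 2e_K = 0, so e_K = 83 − 0.5e_O.
The best-response slope de_K/de_O = −0.5 < 0: the reaction function is downward-sloping, so the choices are strategic substitutes.

strategic substitutes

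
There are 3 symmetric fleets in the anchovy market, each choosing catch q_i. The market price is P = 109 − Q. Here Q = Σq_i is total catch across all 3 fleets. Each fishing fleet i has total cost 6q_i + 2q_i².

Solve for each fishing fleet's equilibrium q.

A representative fishing fleet's profit is π_i = q_i(109 − Q) − 6q_i − 2q_i², with Q = q_i + Σ_{j≠i} q_j.
First-order condition: 103 − 6q_i − Σ_{j≠i} q_j = 0.
In a symmetric equilibrium every fishing fleet chooses the same q, so Σ_{j≠i} q_j = 2q. The condition becomes 103 − 8q = 0, giving q = 103/8 = 12.875.

12.875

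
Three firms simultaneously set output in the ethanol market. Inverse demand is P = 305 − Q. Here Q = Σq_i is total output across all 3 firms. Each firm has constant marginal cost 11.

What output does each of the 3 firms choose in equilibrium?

A representative firm's profit is π_i = q_i(305 − Q) − 11q_i, with Q = q_i + Σ_{j≠i} q_j.
First-order condition: 294 − 2q_i − Σ_{j≠i} q_j = 0.
Imposing symmetry (q_j = q for all j) turns Σ_{j≠i} q_j into 2q, so 294 = 4q and q = 73.5.

73.5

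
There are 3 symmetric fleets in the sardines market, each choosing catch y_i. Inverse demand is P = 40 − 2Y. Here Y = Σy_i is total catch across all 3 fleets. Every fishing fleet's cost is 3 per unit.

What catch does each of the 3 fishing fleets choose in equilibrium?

A representative fishing fleet's profit is π_i = y_i(40 − 2Y) − 3y_i, with Y = y_i + Σ_{j≠i} y_j.
First-order condition: 37 − 4y_i − 2Σ_{j≠i} y_j = 0.
In a symmetric equilibrium every fishing fleet chooses the same y, so Σ_{j≠i} y_j = 2y. The condition becomes 37 − 8y = 0, giving y = 37/8 = 4.625.

4.625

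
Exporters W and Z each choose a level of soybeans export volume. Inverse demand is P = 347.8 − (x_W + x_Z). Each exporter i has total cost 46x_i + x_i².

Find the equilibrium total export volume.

120.72

Exporter W's profit: π = x_W(347.8 − (x_W + x_Z)) − 46x_W − x_W².
∂π/∂x_W = 301.8 − 4x_W − x_Z = 0, so x_W = 75.45 − 0.25x_Z.
Setting x_W = x_Z in the reaction function: x_W = 75.45 − 0.25x_W, so x_W = 75.45 / 1.25 = 60.36.
Total export volume: 60.36 + 60.36 = 120.72.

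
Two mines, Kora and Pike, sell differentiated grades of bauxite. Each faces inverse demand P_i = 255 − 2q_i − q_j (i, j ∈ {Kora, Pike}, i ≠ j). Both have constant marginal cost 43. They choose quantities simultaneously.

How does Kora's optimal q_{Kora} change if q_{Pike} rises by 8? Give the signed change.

Mine Kora's profit: π = q_{Kora}(255 − 2q_{Kora} − q_{Pike}) − 43q_{Kora}.
∂π/∂q_{Kora} = 212 − 4q_{Kora} − q_{Pike} = 0 ⇒ q_{Kora} = 53 − 0.25q_{Pike}.
The reaction-function slope is −0.25, so an 8-unit rise in q_{Pike} moves q_{Kora} by −0.25 × 8 = −2. Kora's best response falls — the actions are strategic substitutes.

-2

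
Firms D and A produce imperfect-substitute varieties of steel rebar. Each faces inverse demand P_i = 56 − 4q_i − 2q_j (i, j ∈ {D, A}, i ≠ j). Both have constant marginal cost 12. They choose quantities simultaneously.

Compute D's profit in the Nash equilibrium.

Firm D's profit: π = q_D(56 − 4q_D − 2q_A) − 12q_D.
∂π/∂q_D = 44 − 8q_D − 2q_A = 0 ⇒ q_D = 5.5 − 0.25q_A.
Setting q_D = q_A in the reaction function: q_D = 5.5 − 0.25q_D, so q_D = 5.5 / 1.25 = 4.4.
P_D = 56 − 4·4.4 − 2·4.4 = 29.6.
Profit = (29.6 − 12)·4.4 = 77.44.

77.44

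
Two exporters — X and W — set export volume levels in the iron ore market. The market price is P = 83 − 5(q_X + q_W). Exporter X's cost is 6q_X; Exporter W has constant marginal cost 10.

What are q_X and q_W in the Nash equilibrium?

Exporter X's profit: π = q_X(83 − 5(q_X + q_W)) − 6q_X.
∂π/∂q_X = 77 − 10q_X − 5q_W = 0, so q_X = 7.7 − 0.5q_W.
By the same steps for W: q_W = 7.3 − 0.5q_X.
Solving the two reaction functions simultaneously: (1 − (−0.5)(−0.5))q_X = 7.7 − 0.5·7.3, so 0.75q_X = 4.05 and q_X = 5.4.
Then q_W = 7.3 − 0.5·5.4 = 4.6.

5.4, 4.6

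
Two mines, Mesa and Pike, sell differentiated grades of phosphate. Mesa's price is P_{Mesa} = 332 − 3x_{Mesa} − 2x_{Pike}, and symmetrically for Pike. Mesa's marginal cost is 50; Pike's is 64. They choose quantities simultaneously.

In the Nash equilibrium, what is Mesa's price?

158.375

Mine Mesa's profit: π = x_{Mesa}(332 − 3x_{Mesa} − 2x_{Pike}) − 50x_{Mesa}.
∂π/∂x_{Mesa} = 282 − 6x_{Mesa} − 2x_{Pike} = 0 ⇒ x_{Mesa} = 47 − (1/3)x_{Pike}.
Similarly x_{Pike} = 134/3 − (1/3)x_{Mesa}.
Solving the two reaction functions simultaneously: (1 − (−1/3)(−1/3))x_{Mesa} = 47 − (1/3)·(134/3), so (8/9)x_{Mesa} = 289/9 and x_{Mesa} = 36.125.
Then x_{Pike} = 134/3 − (1/3)·36.125 = 32.625.
P_{Mesa} = 332 − 3·36.125 − 2·32.625 = 158.375.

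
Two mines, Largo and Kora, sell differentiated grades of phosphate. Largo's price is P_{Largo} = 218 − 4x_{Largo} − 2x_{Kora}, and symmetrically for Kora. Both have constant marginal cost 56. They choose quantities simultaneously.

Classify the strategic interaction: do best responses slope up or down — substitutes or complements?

strategic substitutes

Mine Largo's profit: π = x_{Largo}(218 − 4x_{Largo} − 2x_{Kora}) − 56x_{Largo}.
∂π/∂x_{Largo} = 162 − 8x_{Largo} − 2x_{Kora} = 0 ⇒ x_{Largo} = 20.25 − 0.25x_{Kora}.
The best-response slope dx_{Largo}/dx_{Kora} = −0.25 < 0: the reaction function is downward-sloping, so the choices are strategic substitutes.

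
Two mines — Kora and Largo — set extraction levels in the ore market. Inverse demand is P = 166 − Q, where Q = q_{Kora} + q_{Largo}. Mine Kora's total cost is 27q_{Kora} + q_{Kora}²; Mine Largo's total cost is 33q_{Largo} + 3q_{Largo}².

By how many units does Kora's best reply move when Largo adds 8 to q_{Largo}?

Mine Kora's profit: π = q_{Kora}(166 − (q_{Kora} + q_{Largo})) − 27q_{Kora} − q_{Kora}².
∂π/∂q_{Kora} = 139 − 4q_{Kora} − q_{Largo} = 0, so q_{Kora} = 34.75 − 0.25q_{Largo}.
The reaction-function slope is −0.25, so an 8-unit rise in q_{Largo} moves q_{Kora} by −0.25 × 8 = −2. Kora's best response falls — the actions are strategic substitutes.

-2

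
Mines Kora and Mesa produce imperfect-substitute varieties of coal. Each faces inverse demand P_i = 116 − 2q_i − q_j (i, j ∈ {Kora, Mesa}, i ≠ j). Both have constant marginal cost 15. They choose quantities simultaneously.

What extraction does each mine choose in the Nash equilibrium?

20.2

Mine Kora's profit: π = q_{Kora}(116 − 2q_{Kora} − q_{Mesa}) − 15q_{Kora}.
∂π/∂q_{Kora} = 101 − 4q_{Kora} − q_{Mesa} = 0 ⇒ q_{Kora} = 25.25 − 0.25q_{Mesa}.
By symmetry q_{Mesa} = q_{Kora}; substituting into the reaction function, 1.25q_{Kora} = 25.25 and q_{Kora} = 20.2.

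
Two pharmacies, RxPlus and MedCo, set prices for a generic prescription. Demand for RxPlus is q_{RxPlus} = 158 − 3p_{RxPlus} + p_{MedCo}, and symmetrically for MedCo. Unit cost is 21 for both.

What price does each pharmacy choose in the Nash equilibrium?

RxPlus's profit: π = (p_{RxPlus} − 21)(158 − 3p_{RxPlus} + p_{MedCo}).
∂π/∂p_{RxPlus} = 221 − 6p_{RxPlus} + p_{MedCo} = 0 ⇒ p_{RxPlus} = 221/6 + (1/6)p_{MedCo}.
The game is symmetric, so in equilibrium p_{MedCo} = p_{RxPlus}: the reaction function gives (5/6)p_{RxPlus} = 221/6, hence p_{RxPlus} = 44.2.

44.2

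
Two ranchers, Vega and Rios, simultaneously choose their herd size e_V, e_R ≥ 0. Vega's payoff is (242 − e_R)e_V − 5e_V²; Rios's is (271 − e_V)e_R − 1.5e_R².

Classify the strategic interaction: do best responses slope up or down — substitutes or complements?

strategic substitutes

Expanding Vega's payoff: 242e_V − e_Re_V − 5e_V².
∂π/∂e_V = 242 − e_R − 10e_V = 0, so e_V = 24.2 − 0.1e_R.
The best-response slope de_V/de_R = −0.1 < 0: the reaction function is downward-sloping, so the choices are strategic substitutes.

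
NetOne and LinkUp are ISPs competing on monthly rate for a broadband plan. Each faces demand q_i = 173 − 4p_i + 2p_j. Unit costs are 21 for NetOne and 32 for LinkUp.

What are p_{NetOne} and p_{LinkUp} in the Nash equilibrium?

NetOne's profit: π = (p_{NetOne} − 21)(173 − 4p_{NetOne} + 2p_{LinkUp}).
∂π/∂p_{NetOne} = 257 − 8p_{NetOne} + 2p_{LinkUp} = 0 ⇒ p_{NetOne} = 32.125 + 0.25p_{LinkUp}.
Similarly p_{LinkUp} = 37.625 + 0.25p_{NetOne}.
Solving the two reaction functions simultaneously: (1 − (0.25)(0.25))p_{NetOne} = 32.125 + 0.25·37.625, so 0.9375p_{NetOne} = 1329/32 and p_{NetOne} = 44.3.
Then p_{LinkUp} = 37.625 + 0.25·44.3 = 48.7.

44.3, 48.7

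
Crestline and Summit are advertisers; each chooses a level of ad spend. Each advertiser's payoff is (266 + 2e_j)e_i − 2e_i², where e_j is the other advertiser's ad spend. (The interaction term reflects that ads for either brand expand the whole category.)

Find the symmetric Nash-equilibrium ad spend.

133

Crestline's payoff is (266 + 2e_S)e_C − 2e_C².
∂π/∂e_C = 266 + 2e_S − 4e_C = 0, so e_C = 66.5 + 0.5e_S.
Setting e_C = e_S in the reaction function: e_C = 66.5 + 0.5e_C, so e_C = 66.5 / 0.5 = 133.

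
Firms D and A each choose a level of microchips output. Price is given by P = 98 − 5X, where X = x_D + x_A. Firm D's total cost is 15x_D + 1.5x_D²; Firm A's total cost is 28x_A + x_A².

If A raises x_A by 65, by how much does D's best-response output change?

Firm D's profit: π = x_D(98 − 5(x_D + x_A)) − 15x_D − 1.5x_D².
∂π/∂x_D = 83 − 13x_D − 5x_A = 0, so x_D = 83/13 − (5/13)x_A.
The reaction-function slope is −5/13, so a 65-unit rise in x_A moves x_D by −5/13 × 65 = −25. D's best response falls — the actions are strategic substitutes.

-25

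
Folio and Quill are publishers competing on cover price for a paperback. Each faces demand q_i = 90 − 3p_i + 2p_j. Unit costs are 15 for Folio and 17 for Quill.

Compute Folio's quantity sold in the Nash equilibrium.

57.375

Folio's profit: π = (p_{Folio} − 15)(90 − 3p_{Folio} + 2p_{Quill}).
∂π/∂p_{Folio} = 135 − 6p_{Folio} + 2p_{Quill} = 0 ⇒ p_{Folio} = 22.5 + (1/3)p_{Quill}.
Similarly p_{Quill} = 23.5 + (1/3)p_{Folio}.
Solving the two reaction functions simultaneously: (1 − (1/3)(1/3))p_{Folio} = 22.5 + (1/3)·23.5, so (8/9)p_{Folio} = 91/3 and p_{Folio} = 34.125.
Then p_{Quill} = 23.5 + (1/3)·34.125 = 34.875.
q_{Folio} = 90 − 3·34.125 + 2·34.875 = 57.375.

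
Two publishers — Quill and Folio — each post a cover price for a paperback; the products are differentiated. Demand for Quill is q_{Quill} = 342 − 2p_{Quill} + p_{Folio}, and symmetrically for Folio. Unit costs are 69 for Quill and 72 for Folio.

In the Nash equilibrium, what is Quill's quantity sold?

Quill's profit: π = (p_{Quill} − 69)(342 − 2p_{Quill} + p_{Folio}).
∂π/∂p_{Quill} = 480 − 4p_{Quill} + p_{Folio} = 0 ⇒ p_{Quill} = 120 + 0.25p_{Folio}.
Similarly p_{Folio} = 121.5 + 0.25p_{Quill}.
Substituting the second reaction function into the first: p_{Quill} = 120 + 0.25(121.5 + 0.25p_{Quill}), which gives 0.9375p_{Quill} = 150.375 ⇒ p_{Quill} = 160.4.
Then p_{Folio} = 121.5 + 0.25·160.4 = 161.6.
q_{Quill} = 342 − 2·160.4 + 161.6 = 182.8.

182.8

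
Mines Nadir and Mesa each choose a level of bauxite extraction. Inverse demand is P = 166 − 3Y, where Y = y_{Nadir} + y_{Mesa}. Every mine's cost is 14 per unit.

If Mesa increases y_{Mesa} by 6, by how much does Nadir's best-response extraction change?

Mine Nadir's profit: π = y_{Nadir}(166 − 3(y_{Nadir} + y_{Mesa})) − 14y_{Nadir}.
∂π/∂y_{Nadir} = 152 − 6y_{Nadir} − 3y_{Mesa} = 0, so y_{Nadir} = 76/3 − 0.5y_{Mesa}.
The reaction-function slope is −0.5, so a 6-unit rise in y_{Mesa} moves y_{Nadir} by −0.5 × 6 = −3. Nadir's best response falls — the actions are strategic substitutes.

-3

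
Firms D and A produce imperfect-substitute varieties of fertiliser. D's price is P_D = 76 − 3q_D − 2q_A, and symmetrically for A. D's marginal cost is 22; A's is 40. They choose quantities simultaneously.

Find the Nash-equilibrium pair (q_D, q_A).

7.875, 3.375

Firm D's profit: π = q_D(76 − 3q_D − 2q_A) − 22q_D.
∂π/∂q_D = 54 − 6q_D − 2q_A = 0 ⇒ q_D = 9 − (1/3)q_A.
Similarly q_A = 6 − (1/3)q_D.
Plugging q_A into D's best response: q_D = 9 − (1/3)(6 − (1/3)q_D) ⇒ (8/9)q_D = 7, so q_D = 7.875.
Then q_A = 6 − (1/3)·7.875 = 3.375.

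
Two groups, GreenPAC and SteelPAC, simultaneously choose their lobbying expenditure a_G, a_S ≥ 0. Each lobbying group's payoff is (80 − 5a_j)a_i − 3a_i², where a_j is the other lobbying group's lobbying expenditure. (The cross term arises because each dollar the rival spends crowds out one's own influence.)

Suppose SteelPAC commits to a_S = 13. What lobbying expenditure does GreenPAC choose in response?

2.5

GreenPAC's payoff is (80 − 5a_S)a_G − 3a_G².
∂π/∂a_G = 80 − 5a_S − 6a_G = 0, so a_G = 40/3 − (5/6)a_S.
At a_S = 13: a_G = 40/3 − (5/6)·13 = 2.5.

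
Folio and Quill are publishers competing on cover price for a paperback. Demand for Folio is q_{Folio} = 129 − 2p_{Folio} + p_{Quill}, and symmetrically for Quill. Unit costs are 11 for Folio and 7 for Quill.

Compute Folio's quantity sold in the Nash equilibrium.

Folio's profit: π = (p_{Folio} − 11)(129 − 2p_{Folio} + p_{Quill}).
∂π/∂p_{Folio} = 151 − 4p_{Folio} + p_{Quill} = 0 ⇒ p_{Folio} = 37.75 + 0.25p_{Quill}.
Similarly p_{Quill} = 35.75 + 0.25p_{Folio}.
Substituting the second reaction function into the first: p_{Folio} = 37.75 + 0.25(35.75 + 0.25p_{Folio}), which gives 0.9375p_{Folio} = 46.6875 ⇒ p_{Folio} = 49.8.
Then p_{Quill} = 35.75 + 0.25·49.8 = 48.2.
q_{Folio} = 129 − 2·49.8 + 48.2 = 77.6.

77.6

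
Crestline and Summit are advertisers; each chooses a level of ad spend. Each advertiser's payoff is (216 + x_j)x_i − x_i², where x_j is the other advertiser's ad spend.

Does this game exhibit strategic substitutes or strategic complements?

strategic complements

Crestline's payoff is (216 + x_S)x_C − x_C².
∂π/∂x_C = 216 + x_S − 2x_C = 0, so x_C = 108 + 0.5x_S.
The best-response slope dx_C/dx_S = 0.5 > 0: the reaction function is upward-sloping, so the choices are strategic complements.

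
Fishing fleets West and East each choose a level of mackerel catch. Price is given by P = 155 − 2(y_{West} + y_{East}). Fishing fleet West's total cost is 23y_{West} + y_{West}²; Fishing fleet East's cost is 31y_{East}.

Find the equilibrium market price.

Fishing fleet West's profit: π = y_{West}(155 − 2(y_{West} + y_{East})) − 23y_{West} − y_{West}².
∂π/∂y_{West} = 132 − 6y_{West} − 2y_{East} = 0, so y_{West} = 22 − (1/3)y_{East}.
For East: ∂π/∂y_{East} = 124 − 4y_{East} − 2y_{West} = 0 ⇒ y_{East} = 31 − 0.5y_{West}.
Plugging y_{East} into West's best response: y_{West} = 22 − (1/3)(31 − 0.5y_{West}) ⇒ (5/6)y_{West} = 35/3, so y_{West} = 14.
Then y_{East} = 31 − 0.5·14 = 24.
Equilibrium price: P = 155 − 2·38 = 79.

79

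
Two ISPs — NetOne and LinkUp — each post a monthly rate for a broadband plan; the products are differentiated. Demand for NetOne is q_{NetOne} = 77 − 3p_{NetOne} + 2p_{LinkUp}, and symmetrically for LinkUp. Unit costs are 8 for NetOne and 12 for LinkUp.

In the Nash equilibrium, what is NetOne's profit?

NetOne's profit: π = (p_{NetOne} − 8)(77 − 3p_{NetOne} + 2p_{LinkUp}).
∂π/∂p_{NetOne} = 101 − 6p_{NetOne} + 2p_{LinkUp} = 0 ⇒ p_{NetOne} = 101/6 + (1/3)p_{LinkUp}.
Similarly p_{LinkUp} = 113/6 + (1/3)p_{NetOne}.
Substituting the second reaction function into the first: p_{NetOne} = 101/6 + (1/3)(113/6 + (1/3)p_{NetOne}), which gives (8/9)p_{NetOne} = 208/9 ⇒ p_{NetOne} = 26.
Then p_{LinkUp} = 113/6 + (1/3)·26 = 27.5.
q_{NetOne} = 77 − 3·26 + 2·27.5 = 54.
Profit = (26 − 8)·54 = 972.

972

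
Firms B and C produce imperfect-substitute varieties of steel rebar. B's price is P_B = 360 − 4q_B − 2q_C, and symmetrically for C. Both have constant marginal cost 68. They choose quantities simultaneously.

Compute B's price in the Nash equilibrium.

184.8

Firm B's profit: π = q_B(360 − 4q_B − 2q_C) − 68q_B.
∂π/∂q_B = 292 − 8q_B − 2q_C = 0 ⇒ q_B = 36.5 − 0.25q_C.
Setting q_B = q_C in the reaction function: q_B = 36.5 − 0.25q_B, so q_B = 36.5 / 1.25 = 29.2.
P_B = 360 − 4·29.2 − 2·29.2 = 184.8.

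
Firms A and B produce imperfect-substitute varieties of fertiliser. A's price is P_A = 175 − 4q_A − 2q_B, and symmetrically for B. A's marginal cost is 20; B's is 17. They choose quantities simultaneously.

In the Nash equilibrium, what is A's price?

Firm A's profit: π = q_A(175 − 4q_A − 2q_B) − 20q_A.
∂π/∂q_A = 155 − 8q_A − 2q_B = 0 ⇒ q_A = 19.375 − 0.25q_B.
Similarly q_B = 19.75 − 0.25q_A.
Substituting the second reaction function into the first: q_A = 19.375 − 0.25(19.75 − 0.25q_A), which gives 0.9375q_A = 14.4375 ⇒ q_A = 15.4.
Then q_B = 19.75 − 0.25·15.4 = 15.9.
P_A = 175 − 4·15.4 − 2·15.9 = 81.6.

81.6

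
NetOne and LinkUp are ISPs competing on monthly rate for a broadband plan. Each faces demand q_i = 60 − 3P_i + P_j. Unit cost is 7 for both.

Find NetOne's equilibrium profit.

253.92

NetOne's profit: π = (P_{NetOne} − 7)(60 − 3P_{NetOne} + P_{LinkUp}).
∂π/∂P_{NetOne} = 81 − 6P_{NetOne} + P_{LinkUp} = 0 ⇒ P_{NetOne} = 13.5 + (1/6)P_{LinkUp}.
Setting P_{NetOne} = P_{LinkUp} in the reaction function: P_{NetOne} = 13.5 + (1/6)P_{NetOne}, so P_{NetOne} = 13.5 / (5/6) = 16.2.
q_{NetOne} = 60 − 3·16.2 + 16.2 = 27.6.
Profit = (16.2 − 7)·27.6 = 253.92.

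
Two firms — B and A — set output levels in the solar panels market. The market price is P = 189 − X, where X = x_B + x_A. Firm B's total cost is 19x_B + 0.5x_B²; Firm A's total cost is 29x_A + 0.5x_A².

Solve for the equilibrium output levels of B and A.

43.75, 38.75

Firm B's profit: π = x_B(189 − (x_B + x_A)) − 19x_B − 0.5x_B².
∂π/∂x_B = 170 − 3x_B − x_A = 0, so x_B = 170/3 − (1/3)x_A.
By the same steps for A: x_A = 160/3 − (1/3)x_B.
Substituting the second reaction function into the first: x_B = 170/3 − (1/3)(160/3 − (1/3)x_B), which gives (8/9)x_B = 350/9 ⇒ x_B = 43.75.
Then x_A = 160/3 − (1/3)·43.75 = 38.75.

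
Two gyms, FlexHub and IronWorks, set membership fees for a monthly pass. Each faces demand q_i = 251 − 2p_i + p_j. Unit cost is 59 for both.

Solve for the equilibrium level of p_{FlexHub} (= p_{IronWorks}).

FlexHub's profit: π = (p_{FlexHub} − 59)(251 − 2p_{FlexHub} + p_{IronWorks}).
∂π/∂p_{FlexHub} = 369 − 4p_{FlexHub} + p_{IronWorks} = 0 ⇒ p_{FlexHub} = 92.25 + 0.25p_{IronWorks}.
By symmetry p_{IronWorks} = p_{FlexHub}; substituting into the reaction function, 0.75p_{FlexHub} = 92.25 and p_{FlexHub} = 123.

123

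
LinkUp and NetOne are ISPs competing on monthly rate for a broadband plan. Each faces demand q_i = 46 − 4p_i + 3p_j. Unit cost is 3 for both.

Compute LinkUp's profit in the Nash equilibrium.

295.84

LinkUp's profit: π = (p_{LinkUp} − 3)(46 − 4p_{LinkUp} + 3p_{NetOne}).
∂π/∂p_{LinkUp} = 58 − 8p_{LinkUp} + 3p_{NetOne} = 0 ⇒ p_{LinkUp} = 7.25 + 0.375p_{NetOne}.
By symmetry p_{NetOne} = p_{LinkUp}; substituting into the reaction function, 0.625p_{LinkUp} = 7.25 and p_{LinkUp} = 11.6.
q_{LinkUp} = 46 − 4·11.6 + 3·11.6 = 34.4.
Profit = (11.6 − 3)·34.4 = 295.84.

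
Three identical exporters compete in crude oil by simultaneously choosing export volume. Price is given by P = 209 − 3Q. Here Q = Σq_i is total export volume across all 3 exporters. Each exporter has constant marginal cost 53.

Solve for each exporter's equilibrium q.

13

A representative exporter's profit is π_i = q_i(209 − 3Q) − 53q_i, with Q = q_i + Σ_{j≠i} q_j.
First-order condition: 156 − 6q_i − 3Σ_{j≠i} q_j = 0.
In a symmetric equilibrium every exporter chooses the same q, so Σ_{j≠i} q_j = 2q. The condition becomes 156 − 12q = 0, giving q = 156/12 = 13.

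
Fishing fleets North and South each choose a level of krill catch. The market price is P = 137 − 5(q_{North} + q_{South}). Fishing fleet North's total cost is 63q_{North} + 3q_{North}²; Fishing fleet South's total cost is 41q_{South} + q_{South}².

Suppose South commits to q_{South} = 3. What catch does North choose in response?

Fishing fleet North's profit: π = q_{North}(137 − 5(q_{North} + q_{South})) − 63q_{North} − 3q_{North}².
∂π/∂q_{North} = 74 − 16q_{North} − 5q_{South} = 0, so q_{North} = 4.625 − 0.3125q_{South}.
At q_{South} = 3: q_{North} = 4.625 − 0.3125·3 = 3.6875.

3.6875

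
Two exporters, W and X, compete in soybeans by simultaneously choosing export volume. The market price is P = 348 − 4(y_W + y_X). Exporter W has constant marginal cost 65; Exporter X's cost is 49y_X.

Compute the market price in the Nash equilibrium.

Exporter W's profit: π = y_W(348 − 4(y_W + y_X)) − 65y_W.
∂π/∂y_W = 283 − 8y_W − 4y_X = 0, so y_W = 35.375 − 0.5y_X.
By the same steps for X: y_X = 37.375 − 0.5y_W.
Solving the two reaction functions simultaneously: (1 − (−0.5)(−0.5))y_W = 35.375 − 0.5·37.375, so 0.75y_W = 16.6875 and y_W = 22.25.
Then y_X = 37.375 − 0.5·22.25 = 26.25.
Equilibrium price: P = 348 − 4·48.5 = 154.

154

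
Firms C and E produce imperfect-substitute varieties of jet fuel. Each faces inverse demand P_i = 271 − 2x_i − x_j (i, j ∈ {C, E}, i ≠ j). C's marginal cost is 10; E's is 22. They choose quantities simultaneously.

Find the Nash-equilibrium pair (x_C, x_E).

Firm C's profit: π = x_C(271 − 2x_C − x_E) − 10x_C.
∂π/∂x_C = 261 − 4x_C − x_E = 0 ⇒ x_C = 65.25 − 0.25x_E.
Similarly x_E = 62.25 − 0.25x_C.
Substituting the second reaction function into the first: x_C = 65.25 − 0.25(62.25 − 0.25x_C), which gives 0.9375x_C = 49.6875 ⇒ x_C = 53.
Then x_E = 62.25 − 0.25·53 = 49.

53, 49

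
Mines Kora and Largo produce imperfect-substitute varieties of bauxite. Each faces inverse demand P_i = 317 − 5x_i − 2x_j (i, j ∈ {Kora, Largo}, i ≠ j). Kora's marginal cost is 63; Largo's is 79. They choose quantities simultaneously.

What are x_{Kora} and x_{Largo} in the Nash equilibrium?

Mine Kora's profit: π = x_{Kora}(317 − 5x_{Kora} − 2x_{Largo}) − 63x_{Kora}.
∂π/∂x_{Kora} = 254 − 10x_{Kora} − 2x_{Largo} = 0 ⇒ x_{Kora} = 25.4 − 0.2x_{Largo}.
Similarly x_{Largo} = 23.8 − 0.2x_{Kora}.
Substituting the second reaction function into the first: x_{Kora} = 25.4 − 0.2(23.8 − 0.2x_{Kora}), which gives 0.96x_{Kora} = 20.64 ⇒ x_{Kora} = 21.5.
Then x_{Largo} = 23.8 − 0.2·21.5 = 19.5.

21.5, 19.5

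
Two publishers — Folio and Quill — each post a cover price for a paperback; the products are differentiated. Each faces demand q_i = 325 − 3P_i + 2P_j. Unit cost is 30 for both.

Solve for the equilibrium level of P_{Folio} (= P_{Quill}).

103.75

Folio's profit: π = (P_{Folio} − 30)(325 − 3P_{Folio} + 2P_{Quill}).
∂π/∂P_{Folio} = 415 − 6P_{Folio} + 2P_{Quill} = 0 ⇒ P_{Folio} = 415/6 + (1/3)P_{Quill}.
Setting P_{Folio} = P_{Quill} in the reaction function: P_{Folio} = 415/6 + (1/3)P_{Folio}, so P_{Folio} = (415/6) / (2/3) = 103.75.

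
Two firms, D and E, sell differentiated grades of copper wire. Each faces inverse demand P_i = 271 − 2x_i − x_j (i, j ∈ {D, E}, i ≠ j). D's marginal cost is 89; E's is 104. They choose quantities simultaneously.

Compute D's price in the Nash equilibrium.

Firm D's profit: π = x_D(271 − 2x_D − x_E) − 89x_D.
∂π/∂x_D = 182 − 4x_D − x_E = 0 ⇒ x_D = 45.5 − 0.25x_E.
Similarly x_E = 41.75 − 0.25x_D.
Solving the two reaction functions simultaneously: (1 − (−0.25)(−0.25))x_D = 45.5 − 0.25·41.75, so 0.9375x_D = 35.0625 and x_D = 37.4.
Then x_E = 41.75 − 0.25·37.4 = 32.4.
P_D = 271 − 2·37.4 − 32.4 = 163.8.

163.8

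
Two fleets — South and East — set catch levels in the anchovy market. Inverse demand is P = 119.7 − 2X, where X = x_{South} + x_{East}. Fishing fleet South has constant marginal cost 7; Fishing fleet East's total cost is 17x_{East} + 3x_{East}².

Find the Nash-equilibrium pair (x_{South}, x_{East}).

Fishing fleet South's profit: π = x_{South}(119.7 − 2(x_{South} + x_{East})) − 7x_{South}.
∂π/∂x_{South} = 112.7 − 4x_{South} − 2x_{East} = 0, so x_{South} = 28.175 − 0.5x_{East}.
For East: ∂π/∂x_{East} = 102.7 − 10x_{East} − 2x_{South} = 0 ⇒ x_{East} = 10.27 − 0.2x_{South}.
Solving the two reaction functions simultaneously: (1 − (−0.5)(−0.2))x_{South} = 28.175 − 0.5·10.27, so 0.9x_{South} = 23.04 and x_{South} = 25.6.
Then x_{East} = 10.27 − 0.2·25.6 = 5.15.

25.6, 5.15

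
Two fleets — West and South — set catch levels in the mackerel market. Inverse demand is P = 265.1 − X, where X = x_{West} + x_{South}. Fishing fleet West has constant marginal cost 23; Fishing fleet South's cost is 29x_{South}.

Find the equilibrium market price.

Fishing fleet West's profit: π = x_{West}(265.1 − (x_{West} + x_{South})) − 23x_{West}.
∂π/∂x_{West} = 242.1 − 2x_{West} − x_{South} = 0, so x_{West} = 121.05 − 0.5x_{South}.
By the same steps for South: x_{South} = 118.05 − 0.5x_{West}.
Plugging x_{South} into West's best response: x_{West} = 121.05 − 0.5(118.05 − 0.5x_{West}) ⇒ 0.75x_{West} = 62.025, so x_{West} = 82.7.
Then x_{South} = 118.05 − 0.5·82.7 = 76.7.
Equilibrium price: P = 265.1 − 159.4 = 105.7.

105.7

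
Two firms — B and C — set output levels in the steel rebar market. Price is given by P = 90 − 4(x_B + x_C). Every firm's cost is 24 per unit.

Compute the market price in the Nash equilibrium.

Firm B's profit: π = x_B(90 − 4(x_B + x_C)) − 24x_B.
∂π/∂x_B = 66 − 8x_B − 4x_C = 0, so x_B = 8.25 − 0.5x_C.
By symmetry x_C = x_B; substituting into the reaction function, 1.5x_B = 8.25 and x_B = 5.5.
Equilibrium price: P = 90 − 4·11 = 46.

46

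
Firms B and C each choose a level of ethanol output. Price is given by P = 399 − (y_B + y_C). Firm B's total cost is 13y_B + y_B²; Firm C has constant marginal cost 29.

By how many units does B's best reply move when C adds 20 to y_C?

-5

Firm B's profit: π = y_B(399 − (y_B + y_C)) − 13y_B − y_B².
∂π/∂y_B = 386 − 4y_B − y_C = 0, so y_B = 96.5 − 0.25y_C.
The reaction-function slope is −0.25, so a 20-unit rise in y_C moves y_B by −0.25 × 20 = −5. B's best response falls — the actions are strategic substitutes.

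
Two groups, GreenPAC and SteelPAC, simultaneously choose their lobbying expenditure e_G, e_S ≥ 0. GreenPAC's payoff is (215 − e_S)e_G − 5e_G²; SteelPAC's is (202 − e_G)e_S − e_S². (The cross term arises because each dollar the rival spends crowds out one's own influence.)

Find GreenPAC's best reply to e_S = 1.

Expanding GreenPAC's payoff: 215e_G − e_Se_G − 5e_G².
∂π/∂e_G = 215 − e_S − 10e_G = 0, so e_G = 21.5 − 0.1e_S.
At e_S = 1: e_G = 21.5 − 0.1·1 = 21.4.

21.4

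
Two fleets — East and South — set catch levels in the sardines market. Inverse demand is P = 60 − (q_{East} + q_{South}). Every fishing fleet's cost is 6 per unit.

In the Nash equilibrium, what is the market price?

Fishing fleet East's profit: π = q_{East}(60 − (q_{East} + q_{South})) − 6q_{East}.
∂π/∂q_{East} = 54 − 2q_{East} − q_{South} = 0, so q_{East} = 27 − 0.5q_{South}.
The game is symmetric, so in equilibrium q_{South} = q_{East}: the reaction function gives 1.5q_{East} = 27, hence q_{East} = 18.
Equilibrium price: P = 60 − 36 = 24.

24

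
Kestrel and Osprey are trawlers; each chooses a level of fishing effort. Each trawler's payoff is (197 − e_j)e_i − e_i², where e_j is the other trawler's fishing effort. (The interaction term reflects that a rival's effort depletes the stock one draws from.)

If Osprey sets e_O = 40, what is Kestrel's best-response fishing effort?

Kestrel's payoff is (197 − e_O)e_K − e_K².
∂π/∂e_K = 197 − e_O − 2e_K = 0, so e_K = 98.5 − 0.5e_O.
At e_O = 40: e_K = 98.5 − 0.5·40 = 78.5.

78.5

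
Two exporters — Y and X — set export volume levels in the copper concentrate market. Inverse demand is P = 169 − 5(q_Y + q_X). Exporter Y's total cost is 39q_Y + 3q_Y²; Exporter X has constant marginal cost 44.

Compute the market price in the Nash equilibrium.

94

Exporter Y's profit: π = q_Y(169 − 5(q_Y + q_X)) − 39q_Y − 3q_Y².
∂π/∂q_Y = 130 − 16q_Y − 5q_X = 0, so q_Y = 8.125 − 0.3125q_X.
For X: ∂π/∂q_X = 125 − 10q_X − 5q_Y = 0 ⇒ q_X = 12.5 − 0.5q_Y.
Solving the two reaction functions simultaneously: (1 − (−0.3125)(−0.5))q_Y = 8.125 − 0.3125·12.5, so (27/32)q_Y = 135/32 and q_Y = 5.
Then q_X = 12.5 − 0.5·5 = 10.
Equilibrium price: P = 169 − 5·15 = 94.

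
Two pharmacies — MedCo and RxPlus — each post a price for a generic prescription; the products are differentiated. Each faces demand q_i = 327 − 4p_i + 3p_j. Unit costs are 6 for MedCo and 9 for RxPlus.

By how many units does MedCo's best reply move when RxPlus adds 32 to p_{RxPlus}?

MedCo's profit: π = (p_{MedCo} − 6)(327 − 4p_{MedCo} + 3p_{RxPlus}).
∂π/∂p_{MedCo} = 351 − 8p_{MedCo} + 3p_{RxPlus} = 0 ⇒ p_{MedCo} = 43.875 + 0.375p_{RxPlus}.
The reaction-function slope is 0.375, so a 32-unit rise in p_{RxPlus} moves p_{MedCo} by 0.375 × 32 = 12. MedCo's best response rises — the actions are strategic complements.

12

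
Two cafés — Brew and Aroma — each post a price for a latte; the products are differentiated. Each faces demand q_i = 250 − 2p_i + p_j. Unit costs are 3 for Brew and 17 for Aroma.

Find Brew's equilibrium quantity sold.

Brew's profit: π = (p_{Brew} − 3)(250 − 2p_{Brew} + p_{Aroma}).
∂π/∂p_{Brew} = 256 − 4p_{Brew} + p_{Aroma} = 0 ⇒ p_{Brew} = 64 + 0.25p_{Aroma}.
Similarly p_{Aroma} = 71 + 0.25p_{Brew}.
Solving the two reaction functions simultaneously: (1 − (0.25)(0.25))p_{Brew} = 64 + 0.25·71, so 0.9375p_{Brew} = 81.75 and p_{Brew} = 87.2.
Then p_{Aroma} = 71 + 0.25·87.2 = 92.8.
q_{Brew} = 250 − 2·87.2 + 92.8 = 168.4.

168.4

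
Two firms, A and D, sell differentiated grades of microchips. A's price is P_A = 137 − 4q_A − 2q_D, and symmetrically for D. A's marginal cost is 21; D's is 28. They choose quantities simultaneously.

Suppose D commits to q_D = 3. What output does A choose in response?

13.75

Firm A's profit: π = q_A(137 − 4q_A − 2q_D) − 21q_A.
∂π/∂q_A = 116 − 8q_A − 2q_D = 0 ⇒ q_A = 14.5 − 0.25q_D.
At q_D = 3: q_A = 14.5 − 0.25·3 = 13.75.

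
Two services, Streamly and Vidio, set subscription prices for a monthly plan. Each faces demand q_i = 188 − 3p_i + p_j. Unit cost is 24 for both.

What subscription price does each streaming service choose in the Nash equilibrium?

Streamly's profit: π = (p_{Streamly} − 24)(188 − 3p_{Streamly} + p_{Vidio}).
∂π/∂p_{Streamly} = 260 − 6p_{Streamly} + p_{Vidio} = 0 ⇒ p_{Streamly} = 130/3 + (1/6)p_{Vidio}.
Setting p_{Streamly} = p_{Vidio} in the reaction function: p_{Streamly} = 130/3 + (1/6)p_{Streamly}, so p_{Streamly} = (130/3) / (5/6) = 52.

52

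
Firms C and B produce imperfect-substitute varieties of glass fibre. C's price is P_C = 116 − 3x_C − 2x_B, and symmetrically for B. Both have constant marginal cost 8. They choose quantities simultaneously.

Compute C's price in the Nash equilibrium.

48.5

Firm C's profit: π = x_C(116 − 3x_C − 2x_B) − 8x_C.
∂π/∂x_C = 108 − 6x_C − 2x_B = 0 ⇒ x_C = 18 − (1/3)x_B.
By symmetry x_B = x_C; substituting into the reaction function, (4/3)x_C = 18 and x_C = 13.5.
P_C = 116 − 3·13.5 − 2·13.5 = 48.5.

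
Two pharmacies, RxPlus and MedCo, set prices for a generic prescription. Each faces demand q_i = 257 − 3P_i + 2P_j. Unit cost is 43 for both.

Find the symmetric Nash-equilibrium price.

RxPlus's profit: π = (P_{RxPlus} − 43)(257 − 3P_{RxPlus} + 2P_{MedCo}).
∂π/∂P_{RxPlus} = 386 − 6P_{RxPlus} + 2P_{MedCo} = 0 ⇒ P_{RxPlus} = 193/3 + (1/3)P_{MedCo}.
Setting P_{RxPlus} = P_{MedCo} in the reaction function: P_{RxPlus} = 193/3 + (1/3)P_{RxPlus}, so P_{RxPlus} = (193/3) / (2/3) = 96.5.

96.5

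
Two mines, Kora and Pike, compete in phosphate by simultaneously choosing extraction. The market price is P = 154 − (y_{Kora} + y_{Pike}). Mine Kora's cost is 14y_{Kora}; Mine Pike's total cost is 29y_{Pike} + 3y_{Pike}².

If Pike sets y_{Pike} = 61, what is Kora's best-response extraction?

Mine Kora's profit: π = y_{Kora}(154 − (y_{Kora} + y_{Pike})) − 14y_{Kora}.
∂π/∂y_{Kora} = 140 − 2y_{Kora} − y_{Pike} = 0, so y_{Kora} = 70 − 0.5y_{Pike}.
At y_{Pike} = 61: y_{Kora} = 70 − 0.5·61 = 39.5.

39.5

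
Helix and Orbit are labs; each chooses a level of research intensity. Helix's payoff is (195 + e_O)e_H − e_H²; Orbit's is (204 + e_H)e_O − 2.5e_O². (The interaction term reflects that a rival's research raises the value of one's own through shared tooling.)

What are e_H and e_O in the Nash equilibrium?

Expanding Helix's payoff: 195e_H + e_Oe_H − e_H².
∂π/∂e_H = 195 + e_O − 2e_H = 0, so e_H = 97.5 + 0.5e_O.
Likewise for Orbit: e_O = 40.8 + 0.2e_H.
Solving the two reaction functions simultaneously: (1 − (0.5)(0.2))e_H = 97.5 + 0.5·40.8, so 0.9e_H = 117.9 and e_H = 131.
Then e_O = 40.8 + 0.2·131 = 67.

131, 67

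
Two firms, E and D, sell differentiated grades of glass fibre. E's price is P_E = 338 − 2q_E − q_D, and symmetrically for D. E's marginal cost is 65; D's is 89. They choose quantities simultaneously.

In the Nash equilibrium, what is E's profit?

6316.88

Firm E's profit: π = q_E(338 − 2q_E − q_D) − 65q_E.
∂π/∂q_E = 273 − 4q_E − q_D = 0 ⇒ q_E = 68.25 − 0.25q_D.
Similarly q_D = 62.25 − 0.25q_E.
Substituting the second reaction function into the first: q_E = 68.25 − 0.25(62.25 − 0.25q_E), which gives 0.9375q_E = 52.6875 ⇒ q_E = 56.2.
Then q_D = 62.25 − 0.25·56.2 = 48.2.
P_E = 338 − 2·56.2 − 48.2 = 177.4.
Profit = (177.4 − 65)·56.2 = 6316.88.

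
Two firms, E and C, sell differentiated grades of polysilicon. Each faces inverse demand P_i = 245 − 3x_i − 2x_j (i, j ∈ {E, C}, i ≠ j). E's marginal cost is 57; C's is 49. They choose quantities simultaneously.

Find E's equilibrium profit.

Firm E's profit: π = x_E(245 − 3x_E − 2x_C) − 57x_E.
∂π/∂x_E = 188 − 6x_E − 2x_C = 0 ⇒ x_E = 94/3 − (1/3)x_C.
Similarly x_C = 98/3 − (1/3)x_E.
Plugging x_C into E's best response: x_E = 94/3 − (1/3)(98/3 − (1/3)x_E) ⇒ (8/9)x_E = 184/9, so x_E = 23.
Then x_C = 98/3 − (1/3)·23 = 25.
P_E = 245 − 3·23 − 2·25 = 126.
Profit = (126 − 57)·23 = 1587.

1587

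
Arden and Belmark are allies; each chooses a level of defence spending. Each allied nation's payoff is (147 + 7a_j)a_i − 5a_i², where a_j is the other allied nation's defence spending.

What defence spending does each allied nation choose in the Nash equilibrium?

Arden's payoff is (147 + 7a_B)a_A − 5a_A².
∂π/∂a_A = 147 + 7a_B − 10a_A = 0, so a_A = 14.7 + 0.7a_B.
Setting a_A = a_B in the reaction function: a_A = 14.7 + 0.7a_A, so a_A = 14.7 / 0.3 = 49.

49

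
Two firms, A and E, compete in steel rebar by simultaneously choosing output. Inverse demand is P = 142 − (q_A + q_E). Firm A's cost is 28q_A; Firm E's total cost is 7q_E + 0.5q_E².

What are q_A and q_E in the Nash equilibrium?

41.4, 31.2

Firm A's profit: π = q_A(142 − (q_A + q_E)) − 28q_A.
∂π/∂q_A = 114 − 2q_A − q_E = 0, so q_A = 57 − 0.5q_E.
For E: ∂π/∂q_E = 135 − 3q_E − q_A = 0 ⇒ q_E = 45 − (1/3)q_A.
Plugging q_E into A's best response: q_A = 57 − 0.5(45 − (1/3)q_A) ⇒ (5/6)q_A = 34.5, so q_A = 41.4.
Then q_E = 45 − (1/3)·41.4 = 31.2.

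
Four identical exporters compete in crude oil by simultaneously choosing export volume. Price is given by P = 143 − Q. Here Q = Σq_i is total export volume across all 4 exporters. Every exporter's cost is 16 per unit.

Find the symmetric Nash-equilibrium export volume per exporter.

25.4

A representative exporter's profit is π_i = q_i(143 − Q) − 16q_i, with Q = q_i + Σ_{j≠i} q_j.
First-order condition: 127 − 2q_i − Σ_{j≠i} q_j = 0.
With identical exporters, set every q_j = q: then 127 − 2q − 3q = 0, i.e. q = 127/5 = 25.4.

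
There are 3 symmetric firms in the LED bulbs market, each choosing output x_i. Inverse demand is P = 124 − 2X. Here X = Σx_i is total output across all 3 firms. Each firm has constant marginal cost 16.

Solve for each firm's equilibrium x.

13.5

A representative firm's profit is π_i = x_i(124 − 2X) − 16x_i, with X = x_i + Σ_{j≠i} x_j.
First-order condition: 108 − 4x_i − 2Σ_{j≠i} x_j = 0.
Imposing symmetry (x_j = x for all j) turns Σ_{j≠i} x_j into 2x, so 108 = 8x and x = 13.5.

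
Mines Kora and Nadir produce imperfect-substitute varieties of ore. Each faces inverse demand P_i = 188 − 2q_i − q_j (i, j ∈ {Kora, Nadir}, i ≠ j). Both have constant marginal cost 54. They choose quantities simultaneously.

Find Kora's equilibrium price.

Mine Kora's profit: π = q_{Kora}(188 − 2q_{Kora} − q_{Nadir}) − 54q_{Kora}.
∂π/∂q_{Kora} = 134 − 4q_{Kora} − q_{Nadir} = 0 ⇒ q_{Kora} = 33.5 − 0.25q_{Nadir}.
Setting q_{Kora} = q_{Nadir} in the reaction function: q_{Kora} = 33.5 − 0.25q_{Kora}, so q_{Kora} = 33.5 / 1.25 = 26.8.
P_{Kora} = 188 − 2·26.8 − 26.8 = 107.6.

107.6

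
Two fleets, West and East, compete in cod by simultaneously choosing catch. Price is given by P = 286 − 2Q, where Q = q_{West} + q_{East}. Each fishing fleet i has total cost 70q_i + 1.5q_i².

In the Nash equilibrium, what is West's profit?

2016

Fishing fleet West's profit: π = q_{West}(286 − 2(q_{West} + q_{East})) − 70q_{West} − 1.5q_{West}².
∂π/∂q_{West} = 216 − 7q_{West} − 2q_{East} = 0, so q_{West} = 216/7 − (2/7)q_{East}.
Setting q_{West} = q_{East} in the reaction function: q_{West} = 216/7 − (2/7)q_{West}, so q_{West} = (216/7) / (9/7) = 24.
Price P = 286 − 2·48 = 190.
West's profit: (190 − 70)·24 − 1.5(24)² = 2016.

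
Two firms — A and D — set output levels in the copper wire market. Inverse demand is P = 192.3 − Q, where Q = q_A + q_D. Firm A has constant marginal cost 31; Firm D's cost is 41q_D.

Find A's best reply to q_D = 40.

60.65

Firm A's profit: π = q_A(192.3 − (q_A + q_D)) − 31q_A.
∂π/∂q_A = 161.3 − 2q_A − q_D = 0, so q_A = 80.65 − 0.5q_D.
At q_D = 40: q_A = 80.65 − 0.5·40 = 60.65.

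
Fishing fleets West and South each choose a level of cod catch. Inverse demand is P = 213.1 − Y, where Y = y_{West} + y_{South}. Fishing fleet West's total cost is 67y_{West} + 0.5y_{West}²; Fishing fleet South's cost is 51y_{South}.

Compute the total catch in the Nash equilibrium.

94.06

Fishing fleet West's profit: π = y_{West}(213.1 − (y_{West} + y_{South})) − 67y_{West} − 0.5y_{West}².
∂π/∂y_{West} = 146.1 − 3y_{West} − y_{South} = 0, so y_{West} = 48.7 − (1/3)y_{South}.
For South: ∂π/∂y_{South} = 162.1 − 2y_{South} − y_{West} = 0 ⇒ y_{South} = 81.05 − 0.5y_{West}.
Substituting the second reaction function into the first: y_{West} = 48.7 − (1/3)(81.05 − 0.5y_{West}), which gives (5/6)y_{West} = 1301/60 ⇒ y_{West} = 26.02.
Then y_{South} = 81.05 − 0.5·26.02 = 68.04.
Total catch: 26.02 + 68.04 = 94.06.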